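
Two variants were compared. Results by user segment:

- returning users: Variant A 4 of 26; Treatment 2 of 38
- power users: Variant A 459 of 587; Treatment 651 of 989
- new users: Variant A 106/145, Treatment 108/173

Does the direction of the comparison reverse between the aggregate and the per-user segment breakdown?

No

Returning users: Variant A 4/26 = 15.4%, Treatment 2/38 = 5.3% → Variant A
Power users: Variant A 459/587 = 78.2%, Treatment 651/989 = 65.8% → Variant A
New users: Variant A 106/145 = 73.1%, Treatment 108/173 = 62.4% → Variant A
Overall: Variant A 569/758 = 75.1%, Treatment 761/1200 = 63.4% → Variant A
Variant A wins overall and in every user group — no reversal.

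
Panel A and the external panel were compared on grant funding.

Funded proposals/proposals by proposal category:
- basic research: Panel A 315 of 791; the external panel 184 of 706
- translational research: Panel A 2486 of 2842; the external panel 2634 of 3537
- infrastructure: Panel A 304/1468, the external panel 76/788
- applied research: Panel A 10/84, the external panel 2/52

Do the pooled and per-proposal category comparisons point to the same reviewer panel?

Yes

Basic research: Panel A 315/791 = 39.8%, the external panel 184/706 = 26.1% → Panel A
Translational research: Panel A 2486/2842 = 87.5%, the external panel 2634/3537 = 74.5% → Panel A
Infrastructure: Panel A 304/1468 = 20.7%, the external panel 76/788 = 9.6% → Panel A
Applied research: Panel A 10/84 = 11.9%, the external panel 2/52 = 3.8% → Panel A
Overall: Panel A 3115/5185 = 60.1%, the external panel 2896/5083 = 57.0% → Panel A
Panel A wins overall and in every proposal group — no reversal.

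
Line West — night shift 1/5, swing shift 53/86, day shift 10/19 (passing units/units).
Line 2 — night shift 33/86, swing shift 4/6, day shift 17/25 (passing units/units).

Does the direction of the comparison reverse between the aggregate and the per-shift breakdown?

Night shift: Line West 1/5 = 20.0%, Line 2 33/86 = 38.4% → Line 2
Swing shift: Line West 53/86 = 61.6%, Line 2 4/6 = 66.7% → Line 2
Day shift: Line West 10/19 = 52.6%, Line 2 17/25 = 68.0% → Line 2
Overall: Line West 64/110 = 58.2%, Line 2 54/117 = 46.2% → Line West
Line 2 wins each shift group but Line West wins overall — the comparison reverses. Line 2's units skew toward night shift, which has a lower base rate.

Yes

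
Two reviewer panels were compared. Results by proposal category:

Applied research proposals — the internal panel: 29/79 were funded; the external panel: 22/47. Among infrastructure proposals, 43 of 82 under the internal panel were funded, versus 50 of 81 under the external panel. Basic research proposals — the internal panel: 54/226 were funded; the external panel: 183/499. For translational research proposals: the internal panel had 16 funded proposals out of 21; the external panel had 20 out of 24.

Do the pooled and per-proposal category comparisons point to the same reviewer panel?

Yes

Applied research: the internal panel 29/79 = 36.7%, the external panel 22/47 = 46.8% → the external panel
Infrastructure: the internal panel 43/82 = 52.4%, the external panel 50/81 = 61.7% → the external panel
Basic research: the internal panel 54/226 = 23.9%, the external panel 183/499 = 36.7% → the external panel
Translational research: the internal panel 16/21 = 76.2%, the external panel 20/24 = 83.3% → the external panel
Overall: the internal panel 142/408 = 34.8%, the external panel 275/651 = 42.2% → the external panel
The external panel wins overall and in every proposal group — no reversal.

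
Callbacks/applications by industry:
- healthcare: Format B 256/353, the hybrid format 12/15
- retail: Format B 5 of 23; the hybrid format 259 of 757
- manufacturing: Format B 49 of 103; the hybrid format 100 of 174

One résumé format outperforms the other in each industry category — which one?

the hybrid format

Healthcare: Format B 256/353 = 72.5%, the hybrid format 12/15 = 80.0% → the hybrid format
Retail: Format B 5/23 = 21.7%, the hybrid format 259/757 = 34.2% → the hybrid format
Manufacturing: Format B 49/103 = 47.6%, the hybrid format 100/174 = 57.5% → the hybrid format
The hybrid format has the higher rate in all 3 groups.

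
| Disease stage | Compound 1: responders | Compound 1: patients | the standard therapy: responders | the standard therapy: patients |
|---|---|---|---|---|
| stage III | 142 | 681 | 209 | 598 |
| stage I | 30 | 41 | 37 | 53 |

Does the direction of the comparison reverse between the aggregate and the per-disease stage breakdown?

Stage III: Compound 1 142/681 = 20.9%, the standard therapy 209/598 = 34.9% → the standard therapy
Stage I: Compound 1 30/41 = 73.2%, the standard therapy 37/53 = 69.8% → Compound 1
Overall: Compound 1 172/722 = 23.8%, the standard therapy 246/651 = 37.8% → the standard therapy
Neither sweeps: Compound 1 wins 1 of 2 groups, the standard therapy wins 1. The standard therapy wins overall but not every group — no Simpson reversal.

No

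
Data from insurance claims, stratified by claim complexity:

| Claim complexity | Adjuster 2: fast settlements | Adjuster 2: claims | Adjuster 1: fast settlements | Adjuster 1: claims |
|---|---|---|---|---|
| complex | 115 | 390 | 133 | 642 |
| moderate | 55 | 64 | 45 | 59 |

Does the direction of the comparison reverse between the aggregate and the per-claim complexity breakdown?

No

Complex: Adjuster 2 115/390 = 29.5%, Adjuster 1 133/642 = 20.7% → Adjuster 2
Moderate: Adjuster 2 55/64 = 85.9%, Adjuster 1 45/59 = 76.3% → Adjuster 2
Overall: Adjuster 2 170/454 = 37.4%, Adjuster 1 178/701 = 25.4% → Adjuster 2
Adjuster 2 wins overall and in every claim group — no reversal.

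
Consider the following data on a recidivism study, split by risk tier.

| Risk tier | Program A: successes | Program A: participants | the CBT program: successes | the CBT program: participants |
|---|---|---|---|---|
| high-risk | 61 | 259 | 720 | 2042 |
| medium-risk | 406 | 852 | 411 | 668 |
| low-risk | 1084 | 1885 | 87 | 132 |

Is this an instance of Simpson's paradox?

Yes

High-risk: Program A 61/259 = 23.6%, the CBT program 720/2042 = 35.3% → the CBT program
Medium-risk: Program A 406/852 = 47.7%, the CBT program 411/668 = 61.5% → the CBT program
Low-risk: Program A 1084/1885 = 57.5%, the CBT program 87/132 = 65.9% → the CBT program
Overall: Program A 1551/2996 = 51.8%, the CBT program 1218/2842 = 42.9% → Program A
The CBT program wins each risk group but Program A wins overall — the comparison reverses. The CBT program's participants skew toward high-risk, which has a lower base rate.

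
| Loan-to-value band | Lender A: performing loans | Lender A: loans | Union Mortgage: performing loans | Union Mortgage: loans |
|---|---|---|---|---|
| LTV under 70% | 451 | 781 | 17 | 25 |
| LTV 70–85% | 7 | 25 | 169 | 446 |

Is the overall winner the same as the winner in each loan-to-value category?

No

LTV under 70%: Lender A 451/781 = 57.7%, Union Mortgage 17/25 = 68.0% → Union Mortgage
LTV 70–85%: Lender A 7/25 = 28.0%, Union Mortgage 169/446 = 37.9% → Union Mortgage
Overall: Lender A 458/806 = 56.8%, Union Mortgage 186/471 = 39.5% → Lender A
Union Mortgage wins each loan-to-value group but Lender A wins overall — the comparison reverses. Union Mortgage's loans skew toward LTV 70–85%, which has a lower base rate.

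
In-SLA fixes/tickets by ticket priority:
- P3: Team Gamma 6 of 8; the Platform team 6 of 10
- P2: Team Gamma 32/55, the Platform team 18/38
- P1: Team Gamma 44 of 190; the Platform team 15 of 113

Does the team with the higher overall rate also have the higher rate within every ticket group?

Yes

P3: Team Gamma 6/8 = 75.0%, the Platform team 6/10 = 60.0% → Team Gamma
P2: Team Gamma 32/55 = 58.2%, the Platform team 18/38 = 47.4% → Team Gamma
P1: Team Gamma 44/190 = 23.2%, the Platform team 15/113 = 13.3% → Team Gamma
Overall: Team Gamma 82/253 = 32.4%, the Platform team 39/161 = 24.2% → Team Gamma
Team Gamma wins overall and in every ticket group — no reversal.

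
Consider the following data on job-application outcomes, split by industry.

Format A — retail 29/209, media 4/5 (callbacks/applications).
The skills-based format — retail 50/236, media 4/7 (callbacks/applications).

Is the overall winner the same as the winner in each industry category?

Retail: Format A 29/209 = 13.9%, the skills-based format 50/236 = 21.2% → the skills-based format
Media: Format A 4/5 = 80.0%, the skills-based format 4/7 = 57.1% → Format A
Overall: Format A 33/214 = 15.4%, the skills-based format 54/243 = 22.2% → the skills-based format
Neither sweeps: Format A wins 1 of 2 groups, the skills-based format wins 1. The skills-based format wins overall but not every group — no Simpson reversal.

No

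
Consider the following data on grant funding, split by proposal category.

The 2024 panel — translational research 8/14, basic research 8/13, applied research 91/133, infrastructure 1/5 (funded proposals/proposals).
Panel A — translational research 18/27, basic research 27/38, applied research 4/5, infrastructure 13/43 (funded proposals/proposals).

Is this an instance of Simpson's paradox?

Yes

Translational research: the 2024 panel 8/14 = 57.1%, Panel A 18/27 = 66.7% → Panel A
Basic research: the 2024 panel 8/13 = 61.5%, Panel A 27/38 = 71.1% → Panel A
Applied research: the 2024 panel 91/133 = 68.4%, Panel A 4/5 = 80.0% → Panel A
Infrastructure: the 2024 panel 1/5 = 20.0%, Panel A 13/43 = 30.2% → Panel A
Overall: the 2024 panel 108/165 = 65.5%, Panel A 62/113 = 54.9% → the 2024 panel
Panel A wins each proposal group but the 2024 panel wins overall — the comparison reverses. Panel A's proposals skew toward infrastructure, which has a lower base rate.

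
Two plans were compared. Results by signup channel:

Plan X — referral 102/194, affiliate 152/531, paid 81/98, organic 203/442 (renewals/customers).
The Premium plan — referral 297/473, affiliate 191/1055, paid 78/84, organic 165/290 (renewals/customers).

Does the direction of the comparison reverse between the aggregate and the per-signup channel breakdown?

No

Referral: Plan X 102/194 = 52.6%, the Premium plan 297/473 = 62.8% → the Premium plan
Affiliate: Plan X 152/531 = 28.6%, the Premium plan 191/1055 = 18.1% → Plan X
Paid: Plan X 81/98 = 82.7%, the Premium plan 78/84 = 92.9% → the Premium plan
Organic: Plan X 203/442 = 45.9%, the Premium plan 165/290 = 56.9% → the Premium plan
Overall: Plan X 538/1265 = 42.5%, the Premium plan 731/1902 = 38.4% → Plan X
Neither sweeps: Plan X wins 1 of 4 groups, the Premium plan wins 3. Plan X wins overall but not every group — no Simpson reversal.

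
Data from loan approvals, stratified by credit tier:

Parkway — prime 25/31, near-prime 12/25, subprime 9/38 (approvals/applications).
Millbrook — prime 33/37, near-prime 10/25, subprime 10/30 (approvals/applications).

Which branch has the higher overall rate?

Prime: Parkway 25/31 = 80.6%, Millbrook 33/37 = 89.2% → Millbrook
Near-prime: Parkway 12/25 = 48.0%, Millbrook 10/25 = 40.0% → Parkway
Subprime: Parkway 9/38 = 23.7%, Millbrook 10/30 = 33.3% → Millbrook
Overall: Parkway 46/94 = 48.9%, Millbrook 53/92 = 57.6% → Millbrook
(Neither sweeps every credit group, but Millbrook has the higher pooled rate.)

Millbrook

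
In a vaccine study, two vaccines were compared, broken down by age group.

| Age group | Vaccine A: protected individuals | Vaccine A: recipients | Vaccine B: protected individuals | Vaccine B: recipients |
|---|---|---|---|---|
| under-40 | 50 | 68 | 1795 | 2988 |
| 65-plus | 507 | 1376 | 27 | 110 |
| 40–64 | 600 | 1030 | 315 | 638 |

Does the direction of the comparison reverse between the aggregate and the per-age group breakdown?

Under-40: Vaccine A 50/68 = 73.5%, Vaccine B 1795/2988 = 60.1% → Vaccine A
65-plus: Vaccine A 507/1376 = 36.8%, Vaccine B 27/110 = 24.5% → Vaccine A
40–64: Vaccine A 600/1030 = 58.3%, Vaccine B 315/638 = 49.4% → Vaccine A
Overall: Vaccine A 1157/2474 = 46.8%, Vaccine B 2137/3736 = 57.2% → Vaccine B
Vaccine A wins each age group but Vaccine B wins overall — the comparison reverses. Vaccine A's recipients skew toward 65-plus, which has a lower base rate.

Yes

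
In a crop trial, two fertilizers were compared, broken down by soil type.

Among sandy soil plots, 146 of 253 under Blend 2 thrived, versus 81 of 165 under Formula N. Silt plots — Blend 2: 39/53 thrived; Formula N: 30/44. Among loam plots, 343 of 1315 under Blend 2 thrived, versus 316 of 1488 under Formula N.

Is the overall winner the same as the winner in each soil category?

Yes

Sandy soil: Blend 2 146/253 = 57.7%, Formula N 81/165 = 49.1% → Blend 2
Silt: Blend 2 39/53 = 73.6%, Formula N 30/44 = 68.2% → Blend 2
Loam: Blend 2 343/1315 = 26.1%, Formula N 316/1488 = 21.2% → Blend 2
Overall: Blend 2 528/1621 = 32.6%, Formula N 427/1697 = 25.2% → Blend 2
Blend 2 wins overall and in every soil group — no reversal.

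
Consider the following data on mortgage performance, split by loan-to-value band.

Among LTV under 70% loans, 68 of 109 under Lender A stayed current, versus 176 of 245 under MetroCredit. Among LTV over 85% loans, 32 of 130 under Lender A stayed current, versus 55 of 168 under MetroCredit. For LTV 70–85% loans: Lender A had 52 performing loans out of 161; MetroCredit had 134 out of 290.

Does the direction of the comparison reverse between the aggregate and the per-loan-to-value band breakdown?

No

LTV under 70%: Lender A 68/109 = 62.4%, MetroCredit 176/245 = 71.8% → MetroCredit
LTV over 85%: Lender A 32/130 = 24.6%, MetroCredit 55/168 = 32.7% → MetroCredit
LTV 70–85%: Lender A 52/161 = 32.3%, MetroCredit 134/290 = 46.2% → MetroCredit
Overall: Lender A 152/400 = 38.0%, MetroCredit 365/703 = 51.9% → MetroCredit
MetroCredit wins overall and in every loan-to-value group — no reversal.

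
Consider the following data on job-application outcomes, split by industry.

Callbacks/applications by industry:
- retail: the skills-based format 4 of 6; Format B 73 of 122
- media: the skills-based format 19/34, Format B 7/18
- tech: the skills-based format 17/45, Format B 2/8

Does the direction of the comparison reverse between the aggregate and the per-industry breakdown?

Yes

Retail: the skills-based format 4/6 = 66.7%, Format B 73/122 = 59.8% → the skills-based format
Media: the skills-based format 19/34 = 55.9%, Format B 7/18 = 38.9% → the skills-based format
Tech: the skills-based format 17/45 = 37.8%, Format B 2/8 = 25.0% → the skills-based format
Overall: the skills-based format 40/85 = 47.1%, Format B 82/148 = 55.4% → Format B
The skills-based format wins each industry group but Format B wins overall — the comparison reverses. The skills-based format's applications skew toward tech, which has a lower base rate.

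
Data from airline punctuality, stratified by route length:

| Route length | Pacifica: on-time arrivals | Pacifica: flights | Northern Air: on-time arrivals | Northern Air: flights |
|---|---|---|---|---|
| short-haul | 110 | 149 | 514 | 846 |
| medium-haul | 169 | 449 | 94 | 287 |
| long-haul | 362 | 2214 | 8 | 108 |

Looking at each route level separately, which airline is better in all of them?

Pacifica

Short-haul: Pacifica 110/149 = 73.8%, Northern Air 514/846 = 60.8% → Pacifica
Medium-haul: Pacifica 169/449 = 37.6%, Northern Air 94/287 = 32.8% → Pacifica
Long-haul: Pacifica 362/2214 = 16.4%, Northern Air 8/108 = 7.4% → Pacifica
Pacifica has the higher rate in all 3 groups.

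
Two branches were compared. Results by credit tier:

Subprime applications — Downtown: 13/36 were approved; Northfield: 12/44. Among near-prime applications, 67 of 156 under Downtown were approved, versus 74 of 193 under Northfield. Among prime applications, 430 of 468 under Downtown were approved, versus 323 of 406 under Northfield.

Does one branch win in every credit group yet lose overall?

Subprime: Downtown 13/36 = 36.1%, Northfield 12/44 = 27.3% → Downtown
Near-prime: Downtown 67/156 = 42.9%, Northfield 74/193 = 38.3% → Downtown
Prime: Downtown 430/468 = 91.9%, Northfield 323/406 = 79.6% → Downtown
Overall: Downtown 510/660 = 77.3%, Northfield 409/643 = 63.6% → Downtown
Downtown wins overall and in every credit group — no reversal.

No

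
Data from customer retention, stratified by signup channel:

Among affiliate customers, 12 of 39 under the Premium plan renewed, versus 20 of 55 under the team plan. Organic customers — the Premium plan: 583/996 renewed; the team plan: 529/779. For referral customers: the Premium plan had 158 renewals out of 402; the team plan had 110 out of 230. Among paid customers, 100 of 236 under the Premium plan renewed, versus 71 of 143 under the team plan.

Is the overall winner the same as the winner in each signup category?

Affiliate: the Premium plan 12/39 = 30.8%, the team plan 20/55 = 36.4% → the team plan
Organic: the Premium plan 583/996 = 58.5%, the team plan 529/779 = 67.9% → the team plan
Referral: the Premium plan 158/402 = 39.3%, the team plan 110/230 = 47.8% → the team plan
Paid: the Premium plan 100/236 = 42.4%, the team plan 71/143 = 49.7% → the team plan
Overall: the Premium plan 853/1673 = 51.0%, the team plan 730/1207 = 60.5% → the team plan
The team plan wins overall and in every signup group — no reversal.

Yes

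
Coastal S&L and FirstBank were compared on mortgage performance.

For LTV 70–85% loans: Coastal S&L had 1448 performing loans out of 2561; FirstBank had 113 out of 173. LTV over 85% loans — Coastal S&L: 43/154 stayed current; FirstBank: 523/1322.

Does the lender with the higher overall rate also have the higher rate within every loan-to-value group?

No

LTV 70–85%: Coastal S&L 1448/2561 = 56.5%, FirstBank 113/173 = 65.3% → FirstBank
LTV over 85%: Coastal S&L 43/154 = 27.9%, FirstBank 523/1322 = 39.6% → FirstBank
Overall: Coastal S&L 1491/2715 = 54.9%, FirstBank 636/1495 = 42.5% → Coastal S&L
FirstBank wins each loan-to-value group but Coastal S&L wins overall — the comparison reverses. FirstBank's loans skew toward LTV over 85%, which has a lower base rate.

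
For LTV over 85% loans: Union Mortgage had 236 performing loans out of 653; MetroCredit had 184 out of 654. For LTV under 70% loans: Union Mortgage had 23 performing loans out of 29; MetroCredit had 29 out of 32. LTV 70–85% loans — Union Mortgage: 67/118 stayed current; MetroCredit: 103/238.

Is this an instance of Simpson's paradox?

No

LTV over 85%: Union Mortgage 236/653 = 36.1%, MetroCredit 184/654 = 28.1% → Union Mortgage
LTV under 70%: Union Mortgage 23/29 = 79.3%, MetroCredit 29/32 = 90.6% → MetroCredit
LTV 70–85%: Union Mortgage 67/118 = 56.8%, MetroCredit 103/238 = 43.3% → Union Mortgage
Overall: Union Mortgage 326/800 = 40.8%, MetroCredit 316/924 = 34.2% → Union Mortgage
Neither sweeps: Union Mortgage wins 2 of 3 groups, MetroCredit wins 1. Union Mortgage wins overall but not every group — no Simpson reversal.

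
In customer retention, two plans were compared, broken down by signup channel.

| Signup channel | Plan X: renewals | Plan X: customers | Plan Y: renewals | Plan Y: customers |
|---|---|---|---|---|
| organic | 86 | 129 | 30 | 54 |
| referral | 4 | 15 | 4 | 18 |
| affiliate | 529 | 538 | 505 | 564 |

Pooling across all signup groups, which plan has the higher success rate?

Organic: Plan X 86/129 = 66.7%, Plan Y 30/54 = 55.6% → Plan X
Referral: Plan X 4/15 = 26.7%, Plan Y 4/18 = 22.2% → Plan X
Affiliate: Plan X 529/538 = 98.3%, Plan Y 505/564 = 89.5% → Plan X
Overall: Plan X 619/682 = 90.8%, Plan Y 539/636 = 84.7% → Plan X

Plan X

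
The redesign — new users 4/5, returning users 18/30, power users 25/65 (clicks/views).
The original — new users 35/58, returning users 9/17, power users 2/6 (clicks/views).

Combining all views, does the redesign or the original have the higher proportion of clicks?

New users: the redesign 4/5 = 80.0%, the original 35/58 = 60.3% → the redesign
Returning users: the redesign 18/30 = 60.0%, the original 9/17 = 52.9% → the redesign
Power users: the redesign 25/65 = 38.5%, the original 2/6 = 33.3% → the redesign
Overall: the redesign 47/100 = 47.0%, the original 46/81 = 56.8% → the original
(The redesign wins every user group but the original wins overall — the redesign's views skew toward the low-rate power users group.)

the original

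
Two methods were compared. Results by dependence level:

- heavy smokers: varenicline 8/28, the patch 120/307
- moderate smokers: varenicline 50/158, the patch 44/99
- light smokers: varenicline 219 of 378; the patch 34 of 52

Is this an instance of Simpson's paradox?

Heavy smokers: varenicline 8/28 = 28.6%, the patch 120/307 = 39.1% → the patch
Moderate smokers: varenicline 50/158 = 31.6%, the patch 44/99 = 44.4% → the patch
Light smokers: varenicline 219/378 = 57.9%, the patch 34/52 = 65.4% → the patch
Overall: varenicline 277/564 = 49.1%, the patch 198/458 = 43.2% → varenicline
The patch wins each dependence group but varenicline wins overall — the comparison reverses. The patch's participants skew toward heavy smokers, which has a lower base rate.

Yes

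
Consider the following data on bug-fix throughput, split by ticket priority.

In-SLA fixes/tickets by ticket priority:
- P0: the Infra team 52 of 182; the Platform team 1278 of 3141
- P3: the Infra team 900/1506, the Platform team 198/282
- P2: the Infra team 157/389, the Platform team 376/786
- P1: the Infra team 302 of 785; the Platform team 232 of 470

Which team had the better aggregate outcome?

the Infra team

P0: the Infra team 52/182 = 28.6%, the Platform team 1278/3141 = 40.7% → the Platform team
P3: the Infra team 900/1506 = 59.8%, the Platform team 198/282 = 70.2% → the Platform team
P2: the Infra team 157/389 = 40.4%, the Platform team 376/786 = 47.8% → the Platform team
P1: the Infra team 302/785 = 38.5%, the Platform team 232/470 = 49.4% → the Platform team
Overall: the Infra team 1411/2862 = 49.3%, the Platform team 2084/4679 = 44.5% → the Infra team
(The Platform team wins every ticket group but the Infra team wins overall — the Platform team's tickets skew toward the low-rate P0 group.)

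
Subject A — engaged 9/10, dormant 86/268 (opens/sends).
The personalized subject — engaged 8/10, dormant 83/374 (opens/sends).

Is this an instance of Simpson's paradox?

Engaged: Subject A 9/10 = 90.0%, the personalized subject 8/10 = 80.0% → Subject A
Dormant: Subject A 86/268 = 32.1%, the personalized subject 83/374 = 22.2% → Subject A
Overall: Subject A 95/278 = 34.2%, the personalized subject 91/384 = 23.7% → Subject A
Subject A wins overall and in every recipient group — no reversal.

No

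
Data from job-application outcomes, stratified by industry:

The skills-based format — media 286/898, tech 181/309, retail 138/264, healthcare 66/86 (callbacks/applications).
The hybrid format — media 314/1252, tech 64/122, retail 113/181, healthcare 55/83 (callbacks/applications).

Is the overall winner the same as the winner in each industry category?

No

Media: the skills-based format 286/898 = 31.8%, the hybrid format 314/1252 = 25.1% → the skills-based format
Tech: the skills-based format 181/309 = 58.6%, the hybrid format 64/122 = 52.5% → the skills-based format
Retail: the skills-based format 138/264 = 52.3%, the hybrid format 113/181 = 62.4% → the hybrid format
Healthcare: the skills-based format 66/86 = 76.7%, the hybrid format 55/83 = 66.3% → the skills-based format
Overall: the skills-based format 671/1557 = 43.1%, the hybrid format 546/1638 = 33.3% → the skills-based format
Neither sweeps: the skills-based format wins 3 of 4 groups, the hybrid format wins 1. The skills-based format wins overall but not every group — no Simpson reversal.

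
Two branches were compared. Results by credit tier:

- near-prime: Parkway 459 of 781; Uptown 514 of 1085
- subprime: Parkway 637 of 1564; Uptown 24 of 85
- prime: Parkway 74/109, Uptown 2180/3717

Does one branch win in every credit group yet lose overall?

Yes

Near-prime: Parkway 459/781 = 58.8%, Uptown 514/1085 = 47.4% → Parkway
Subprime: Parkway 637/1564 = 40.7%, Uptown 24/85 = 28.2% → Parkway
Prime: Parkway 74/109 = 67.9%, Uptown 2180/3717 = 58.6% → Parkway
Overall: Parkway 1170/2454 = 47.7%, Uptown 2718/4887 = 55.6% → Uptown
Parkway wins each credit group but Uptown wins overall — the comparison reverses. Parkway's applications skew toward subprime, which has a lower base rate.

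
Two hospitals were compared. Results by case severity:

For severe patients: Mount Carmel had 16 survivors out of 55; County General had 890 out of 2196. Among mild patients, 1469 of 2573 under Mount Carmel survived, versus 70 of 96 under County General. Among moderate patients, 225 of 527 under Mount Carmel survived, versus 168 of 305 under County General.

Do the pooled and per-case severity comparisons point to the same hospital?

Severe: Mount Carmel 16/55 = 29.1%, County General 890/2196 = 40.5% → County General
Mild: Mount Carmel 1469/2573 = 57.1%, County General 70/96 = 72.9% → County General
Moderate: Mount Carmel 225/527 = 42.7%, County General 168/305 = 55.1% → County General
Overall: Mount Carmel 1710/3155 = 54.2%, County General 1128/2597 = 43.4% → Mount Carmel
County General wins each case group but Mount Carmel wins overall — the comparison reverses. County General's patients skew toward severe, which has a lower base rate.

No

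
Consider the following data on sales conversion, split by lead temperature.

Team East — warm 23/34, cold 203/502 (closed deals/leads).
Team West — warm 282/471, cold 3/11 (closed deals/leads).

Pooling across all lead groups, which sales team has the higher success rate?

Warm: Team East 23/34 = 67.6%, Team West 282/471 = 59.9% → Team East
Cold: Team East 203/502 = 40.4%, Team West 3/11 = 27.3% → Team East
Overall: Team East 226/536 = 42.2%, Team West 285/482 = 59.1% → Team West
(Team East wins every lead group but Team West wins overall — Team East's leads skew toward the low-rate cold group.)

Team West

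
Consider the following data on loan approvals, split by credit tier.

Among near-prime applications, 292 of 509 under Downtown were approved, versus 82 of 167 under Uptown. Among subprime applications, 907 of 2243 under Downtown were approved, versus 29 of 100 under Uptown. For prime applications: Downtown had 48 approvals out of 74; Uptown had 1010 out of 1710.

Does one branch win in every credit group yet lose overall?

Yes

Near-prime: Downtown 292/509 = 57.4%, Uptown 82/167 = 49.1% → Downtown
Subprime: Downtown 907/2243 = 40.4%, Uptown 29/100 = 29.0% → Downtown
Prime: Downtown 48/74 = 64.9%, Uptown 1010/1710 = 59.1% → Downtown
Overall: Downtown 1247/2826 = 44.1%, Uptown 1121/1977 = 56.7% → Uptown
Downtown wins each credit group but Uptown wins overall — the comparison reverses. Downtown's applications skew toward subprime, which has a lower base rate.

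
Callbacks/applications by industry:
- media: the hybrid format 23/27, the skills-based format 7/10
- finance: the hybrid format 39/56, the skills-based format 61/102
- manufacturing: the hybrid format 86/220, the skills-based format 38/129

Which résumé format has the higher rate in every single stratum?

the hybrid format

Media: the hybrid format 23/27 = 85.2%, the skills-based format 7/10 = 70.0% → the hybrid format
Finance: the hybrid format 39/56 = 69.6%, the skills-based format 61/102 = 59.8% → the hybrid format
Manufacturing: the hybrid format 86/220 = 39.1%, the skills-based format 38/129 = 29.5% → the hybrid format
The hybrid format has the higher rate in all 3 groups.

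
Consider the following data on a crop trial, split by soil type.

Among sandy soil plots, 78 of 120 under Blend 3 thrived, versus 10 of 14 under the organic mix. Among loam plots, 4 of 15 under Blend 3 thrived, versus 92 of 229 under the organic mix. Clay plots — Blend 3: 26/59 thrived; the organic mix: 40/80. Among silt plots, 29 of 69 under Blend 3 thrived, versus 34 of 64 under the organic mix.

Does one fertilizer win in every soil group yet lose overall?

Sandy soil: Blend 3 78/120 = 65.0%, the organic mix 10/14 = 71.4% → the organic mix
Loam: Blend 3 4/15 = 26.7%, the organic mix 92/229 = 40.2% → the organic mix
Clay: Blend 3 26/59 = 44.1%, the organic mix 40/80 = 50.0% → the organic mix
Silt: Blend 3 29/69 = 42.0%, the organic mix 34/64 = 53.1% → the organic mix
Overall: Blend 3 137/263 = 52.1%, the organic mix 176/387 = 45.5% → Blend 3
The organic mix wins each soil group but Blend 3 wins overall — the comparison reverses. The organic mix's plots skew toward loam, which has a lower base rate.

Yes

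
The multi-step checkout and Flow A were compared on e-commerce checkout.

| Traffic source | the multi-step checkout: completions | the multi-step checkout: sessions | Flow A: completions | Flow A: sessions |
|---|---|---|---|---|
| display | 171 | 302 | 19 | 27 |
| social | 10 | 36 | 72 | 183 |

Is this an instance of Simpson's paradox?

Yes

Display: the multi-step checkout 171/302 = 56.6%, Flow A 19/27 = 70.4% → Flow A
Social: the multi-step checkout 10/36 = 27.8%, Flow A 72/183 = 39.3% → Flow A
Overall: the multi-step checkout 181/338 = 53.6%, Flow A 91/210 = 43.3% → the multi-step checkout
Flow A wins each traffic group but the multi-step checkout wins overall — the comparison reverses. Flow A's sessions skew toward social, which has a lower base rate.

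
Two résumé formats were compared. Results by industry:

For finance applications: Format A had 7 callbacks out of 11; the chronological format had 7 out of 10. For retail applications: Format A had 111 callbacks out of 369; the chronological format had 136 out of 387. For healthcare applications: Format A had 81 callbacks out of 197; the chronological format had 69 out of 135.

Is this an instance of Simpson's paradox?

No

Finance: Format A 7/11 = 63.6%, the chronological format 7/10 = 70.0% → the chronological format
Retail: Format A 111/369 = 30.1%, the chronological format 136/387 = 35.1% → the chronological format
Healthcare: Format A 81/197 = 41.1%, the chronological format 69/135 = 51.1% → the chronological format
Overall: Format A 199/577 = 34.5%, the chronological format 212/532 = 39.8% → the chronological format
The chronological format wins overall and in every industry group — no reversal.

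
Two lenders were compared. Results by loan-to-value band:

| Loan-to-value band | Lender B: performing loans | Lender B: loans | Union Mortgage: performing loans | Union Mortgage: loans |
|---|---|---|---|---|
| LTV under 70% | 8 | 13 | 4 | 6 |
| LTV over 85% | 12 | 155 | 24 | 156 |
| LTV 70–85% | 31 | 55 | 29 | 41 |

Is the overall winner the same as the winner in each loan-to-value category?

LTV under 70%: Lender B 8/13 = 61.5%, Union Mortgage 4/6 = 66.7% → Union Mortgage
LTV over 85%: Lender B 12/155 = 7.7%, Union Mortgage 24/156 = 15.4% → Union Mortgage
LTV 70–85%: Lender B 31/55 = 56.4%, Union Mortgage 29/41 = 70.7% → Union Mortgage
Overall: Lender B 51/223 = 22.9%, Union Mortgage 57/203 = 28.1% → Union Mortgage
Union Mortgage wins overall and in every loan-to-value group — no reversal.

Yes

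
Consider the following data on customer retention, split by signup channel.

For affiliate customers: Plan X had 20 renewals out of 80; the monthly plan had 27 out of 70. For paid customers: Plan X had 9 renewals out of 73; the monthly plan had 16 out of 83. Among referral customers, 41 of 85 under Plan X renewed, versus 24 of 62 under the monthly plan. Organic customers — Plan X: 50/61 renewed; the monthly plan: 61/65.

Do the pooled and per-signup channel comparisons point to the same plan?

Affiliate: Plan X 20/80 = 25.0%, the monthly plan 27/70 = 38.6% → the monthly plan
Paid: Plan X 9/73 = 12.3%, the monthly plan 16/83 = 19.3% → the monthly plan
Referral: Plan X 41/85 = 48.2%, the monthly plan 24/62 = 38.7% → Plan X
Organic: Plan X 50/61 = 82.0%, the monthly plan 61/65 = 93.8% → the monthly plan
Overall: Plan X 120/299 = 40.1%, the monthly plan 128/280 = 45.7% → the monthly plan
Neither sweeps: Plan X wins 1 of 4 groups, the monthly plan wins 3. The monthly plan wins overall but not every group — no Simpson reversal.

No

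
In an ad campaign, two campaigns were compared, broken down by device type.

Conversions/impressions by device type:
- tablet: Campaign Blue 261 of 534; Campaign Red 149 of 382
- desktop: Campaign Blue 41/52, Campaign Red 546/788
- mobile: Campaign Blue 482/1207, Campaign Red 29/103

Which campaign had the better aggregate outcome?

Tablet: Campaign Blue 261/534 = 48.9%, Campaign Red 149/382 = 39.0% → Campaign Blue
Desktop: Campaign Blue 41/52 = 78.8%, Campaign Red 546/788 = 69.3% → Campaign Blue
Mobile: Campaign Blue 482/1207 = 39.9%, Campaign Red 29/103 = 28.2% → Campaign Blue
Overall: Campaign Blue 784/1793 = 43.7%, Campaign Red 724/1273 = 56.9% → Campaign Red
(Campaign Blue wins every device group but Campaign Red wins overall — Campaign Blue's impressions skew toward the low-rate mobile group.)

Campaign Red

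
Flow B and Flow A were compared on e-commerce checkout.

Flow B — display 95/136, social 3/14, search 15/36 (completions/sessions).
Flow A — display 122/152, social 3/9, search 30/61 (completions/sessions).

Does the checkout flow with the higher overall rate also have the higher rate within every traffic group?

Display: Flow B 95/136 = 69.9%, Flow A 122/152 = 80.3% → Flow A
Social: Flow B 3/14 = 21.4%, Flow A 3/9 = 33.3% → Flow A
Search: Flow B 15/36 = 41.7%, Flow A 30/61 = 49.2% → Flow A
Overall: Flow B 113/186 = 60.8%, Flow A 155/222 = 69.8% → Flow A
Flow A wins overall and in every traffic group — no reversal.

Yes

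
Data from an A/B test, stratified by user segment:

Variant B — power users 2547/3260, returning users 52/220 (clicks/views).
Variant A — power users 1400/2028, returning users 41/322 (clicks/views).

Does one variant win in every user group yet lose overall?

Power users: Variant B 2547/3260 = 78.1%, Variant A 1400/2028 = 69.0% → Variant B
Returning users: Variant B 52/220 = 23.6%, Variant A 41/322 = 12.7% → Variant B
Overall: Variant B 2599/3480 = 74.7%, Variant A 1441/2350 = 61.3% → Variant B
Variant B wins overall and in every user group — no reversal.

No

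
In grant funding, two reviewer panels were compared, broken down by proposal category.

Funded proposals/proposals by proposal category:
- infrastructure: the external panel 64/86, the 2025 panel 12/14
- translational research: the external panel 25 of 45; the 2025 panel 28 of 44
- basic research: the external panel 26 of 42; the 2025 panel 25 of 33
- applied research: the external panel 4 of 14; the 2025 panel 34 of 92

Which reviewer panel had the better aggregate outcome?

the external panel

Infrastructure: the external panel 64/86 = 74.4%, the 2025 panel 12/14 = 85.7% → the 2025 panel
Translational research: the external panel 25/45 = 55.6%, the 2025 panel 28/44 = 63.6% → the 2025 panel
Basic research: the external panel 26/42 = 61.9%, the 2025 panel 25/33 = 75.8% → the 2025 panel
Applied research: the external panel 4/14 = 28.6%, the 2025 panel 34/92 = 37.0% → the 2025 panel
Overall: the external panel 119/187 = 63.6%, the 2025 panel 99/183 = 54.1% → the external panel
(The 2025 panel wins every proposal group but the external panel wins overall — the 2025 panel's proposals skew toward the low-rate applied research group.)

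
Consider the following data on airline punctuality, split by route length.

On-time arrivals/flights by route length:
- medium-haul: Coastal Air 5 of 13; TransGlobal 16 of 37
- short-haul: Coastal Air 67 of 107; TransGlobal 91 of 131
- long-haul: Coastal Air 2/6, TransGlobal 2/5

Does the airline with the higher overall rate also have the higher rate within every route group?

Medium-haul: Coastal Air 5/13 = 38.5%, TransGlobal 16/37 = 43.2% → TransGlobal
Short-haul: Coastal Air 67/107 = 62.6%, TransGlobal 91/131 = 69.5% → TransGlobal
Long-haul: Coastal Air 2/6 = 33.3%, TransGlobal 2/5 = 40.0% → TransGlobal
Overall: Coastal Air 74/126 = 58.7%, TransGlobal 109/173 = 63.0% → TransGlobal
TransGlobal wins overall and in every route group — no reversal.

Yes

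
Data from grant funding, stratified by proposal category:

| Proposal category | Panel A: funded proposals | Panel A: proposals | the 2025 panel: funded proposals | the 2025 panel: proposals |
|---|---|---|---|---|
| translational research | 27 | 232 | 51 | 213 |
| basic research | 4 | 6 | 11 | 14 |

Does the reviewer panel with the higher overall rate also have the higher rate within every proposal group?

Translational research: Panel A 27/232 = 11.6%, the 2025 panel 51/213 = 23.9% → the 2025 panel
Basic research: Panel A 4/6 = 66.7%, the 2025 panel 11/14 = 78.6% → the 2025 panel
Overall: Panel A 31/238 = 13.0%, the 2025 panel 62/227 = 27.3% → the 2025 panel
The 2025 panel wins overall and in every proposal group — no reversal.

Yes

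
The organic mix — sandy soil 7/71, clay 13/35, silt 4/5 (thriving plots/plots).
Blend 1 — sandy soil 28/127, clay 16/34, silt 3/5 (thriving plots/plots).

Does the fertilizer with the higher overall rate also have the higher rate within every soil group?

No

Sandy soil: the organic mix 7/71 = 9.9%, Blend 1 28/127 = 22.0% → Blend 1
Clay: the organic mix 13/35 = 37.1%, Blend 1 16/34 = 47.1% → Blend 1
Silt: the organic mix 4/5 = 80.0%, Blend 1 3/5 = 60.0% → the organic mix
Overall: the organic mix 24/111 = 21.6%, Blend 1 47/166 = 28.3% → Blend 1
Neither sweeps: the organic mix wins 1 of 3 groups, Blend 1 wins 2. Blend 1 wins overall but not every group — no Simpson reversal.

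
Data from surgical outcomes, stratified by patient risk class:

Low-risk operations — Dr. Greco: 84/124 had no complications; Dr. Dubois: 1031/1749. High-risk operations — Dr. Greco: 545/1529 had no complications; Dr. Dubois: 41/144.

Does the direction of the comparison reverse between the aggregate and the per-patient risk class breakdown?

Yes

Low-risk: Dr. Greco 84/124 = 67.7%, Dr. Dubois 1031/1749 = 58.9% → Dr. Greco
High-risk: Dr. Greco 545/1529 = 35.6%, Dr. Dubois 41/144 = 28.5% → Dr. Greco
Overall: Dr. Greco 629/1653 = 38.1%, Dr. Dubois 1072/1893 = 56.6% → Dr. Dubois
Dr. Greco wins each patient risk group but Dr. Dubois wins overall — the comparison reverses. Dr. Greco's operations skew toward high-risk, which has a lower base rate.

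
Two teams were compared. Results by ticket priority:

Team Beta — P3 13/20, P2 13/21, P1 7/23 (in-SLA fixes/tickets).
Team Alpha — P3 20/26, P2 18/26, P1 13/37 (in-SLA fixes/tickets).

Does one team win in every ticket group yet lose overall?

P3: Team Beta 13/20 = 65.0%, Team Alpha 20/26 = 76.9% → Team Alpha
P2: Team Beta 13/21 = 61.9%, Team Alpha 18/26 = 69.2% → Team Alpha
P1: Team Beta 7/23 = 30.4%, Team Alpha 13/37 = 35.1% → Team Alpha
Overall: Team Beta 33/64 = 51.6%, Team Alpha 51/89 = 57.3% → Team Alpha
Team Alpha wins overall and in every ticket group — no reversal.

No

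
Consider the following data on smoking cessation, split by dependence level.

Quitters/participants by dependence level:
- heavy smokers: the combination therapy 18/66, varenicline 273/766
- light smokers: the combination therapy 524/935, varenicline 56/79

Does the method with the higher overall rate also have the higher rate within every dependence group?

No

Heavy smokers: the combination therapy 18/66 = 27.3%, varenicline 273/766 = 35.6% → varenicline
Light smokers: the combination therapy 524/935 = 56.0%, varenicline 56/79 = 70.9% → varenicline
Overall: the combination therapy 542/1001 = 54.1%, varenicline 329/845 = 38.9% → the combination therapy
Varenicline wins each dependence group but the combination therapy wins overall — the comparison reverses. Varenicline's participants skew toward heavy smokers, which has a lower base rate.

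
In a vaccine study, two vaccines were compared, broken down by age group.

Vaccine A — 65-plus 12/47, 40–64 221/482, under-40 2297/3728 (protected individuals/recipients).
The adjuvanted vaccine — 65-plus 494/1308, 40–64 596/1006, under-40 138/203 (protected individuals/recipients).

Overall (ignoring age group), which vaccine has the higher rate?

65-plus: Vaccine A 12/47 = 25.5%, the adjuvanted vaccine 494/1308 = 37.8% → the adjuvanted vaccine
40–64: Vaccine A 221/482 = 45.9%, the adjuvanted vaccine 596/1006 = 59.2% → the adjuvanted vaccine
Under-40: Vaccine A 2297/3728 = 61.6%, the adjuvanted vaccine 138/203 = 68.0% → the adjuvanted vaccine
Overall: Vaccine A 2530/4257 = 59.4%, the adjuvanted vaccine 1228/2517 = 48.8% → Vaccine A
(The adjuvanted vaccine wins every age group but Vaccine A wins overall — the adjuvanted vaccine's recipients skew toward the low-rate 65-plus group.)

Vaccine A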